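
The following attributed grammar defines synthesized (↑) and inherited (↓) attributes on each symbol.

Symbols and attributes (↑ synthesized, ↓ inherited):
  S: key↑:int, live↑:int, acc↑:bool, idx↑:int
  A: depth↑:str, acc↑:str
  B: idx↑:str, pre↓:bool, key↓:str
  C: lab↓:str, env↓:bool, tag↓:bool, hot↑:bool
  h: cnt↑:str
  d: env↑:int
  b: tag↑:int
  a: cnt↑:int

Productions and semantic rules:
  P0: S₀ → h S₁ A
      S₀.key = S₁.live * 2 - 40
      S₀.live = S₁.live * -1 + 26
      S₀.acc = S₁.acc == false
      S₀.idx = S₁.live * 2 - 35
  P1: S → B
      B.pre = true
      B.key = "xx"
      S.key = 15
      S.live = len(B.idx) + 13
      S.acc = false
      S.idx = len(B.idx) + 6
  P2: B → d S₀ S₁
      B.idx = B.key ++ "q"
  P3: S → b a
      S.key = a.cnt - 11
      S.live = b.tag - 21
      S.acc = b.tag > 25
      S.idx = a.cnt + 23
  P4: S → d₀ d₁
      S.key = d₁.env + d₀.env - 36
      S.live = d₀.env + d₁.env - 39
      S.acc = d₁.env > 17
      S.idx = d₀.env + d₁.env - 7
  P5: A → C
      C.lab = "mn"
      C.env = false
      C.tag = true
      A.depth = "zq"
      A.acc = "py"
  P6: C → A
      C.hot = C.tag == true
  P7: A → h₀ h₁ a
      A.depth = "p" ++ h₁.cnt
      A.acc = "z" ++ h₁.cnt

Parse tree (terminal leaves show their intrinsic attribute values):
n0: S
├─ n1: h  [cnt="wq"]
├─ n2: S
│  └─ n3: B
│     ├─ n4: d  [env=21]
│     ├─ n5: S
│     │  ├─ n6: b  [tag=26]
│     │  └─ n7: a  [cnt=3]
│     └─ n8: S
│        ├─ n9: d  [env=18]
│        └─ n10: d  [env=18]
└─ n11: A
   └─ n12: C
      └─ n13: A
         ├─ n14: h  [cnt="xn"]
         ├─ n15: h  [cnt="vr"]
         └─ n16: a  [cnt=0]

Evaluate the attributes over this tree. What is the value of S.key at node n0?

1. n1.cnt = "wq"  [terminal]
2. n3.pre = true  [true]
3. n3.key = "xx"  ["xx"]
4. n4.env = 21  [terminal]
5. n6.tag = 26  [terminal]
6. n7.cnt = 3  [terminal]
7. n5.key = -8  [a.cnt - 11]
8. n5.live = 5  [b.tag - 21]
9. n5.acc = true  [b.tag > 25]
10. n5.idx = 26  [a.cnt + 23]
11. n9.env = 18  [terminal]
12. n10.env = 18  [terminal]
13. n8.key = 0  [d₁.env + d₀.env - 36]
14. n8.live = -3  [d₀.env + d₁.env - 39]
15. n8.acc = true  [d₁.env > 17]
16. n8.idx = 29  [d₀.env + d₁.env - 7]
17. n3.idx = "xxq"  [B.key ++ "q"]
18. n2.key = 15  [15]
19. n2.live = 16  [len(B.idx) + 13]
20. n2.acc = false  [false]
21. n2.idx = 9  [len(B.idx) + 6]
22. n12.lab = "mn"  ["mn"]
23. n12.env = false  [false]
24. n12.tag = true  [true]
25. n14.cnt = "xn"  [terminal]
26. n15.cnt = "vr"  [terminal]
27. n16.cnt = 0  [terminal]
28. n13.depth = "pvr"  ["p" ++ h₁.cnt]
29. n13.acc = "zvr"  ["z" ++ h₁.cnt]
30. n12.hot = true  [C.tag == true]
31. n11.depth = "zq"  ["zq"]
32. n11.acc = "py"  ["py"]
33. n0.key = -8  [S₁.live * 2 - 40]
34. n0.live = 10  [S₁.live * -1 + 26]
35. n0.acc = true  [S₁.acc == false]
36. n0.idx = -3  [S₁.live * 2 - 35]

-8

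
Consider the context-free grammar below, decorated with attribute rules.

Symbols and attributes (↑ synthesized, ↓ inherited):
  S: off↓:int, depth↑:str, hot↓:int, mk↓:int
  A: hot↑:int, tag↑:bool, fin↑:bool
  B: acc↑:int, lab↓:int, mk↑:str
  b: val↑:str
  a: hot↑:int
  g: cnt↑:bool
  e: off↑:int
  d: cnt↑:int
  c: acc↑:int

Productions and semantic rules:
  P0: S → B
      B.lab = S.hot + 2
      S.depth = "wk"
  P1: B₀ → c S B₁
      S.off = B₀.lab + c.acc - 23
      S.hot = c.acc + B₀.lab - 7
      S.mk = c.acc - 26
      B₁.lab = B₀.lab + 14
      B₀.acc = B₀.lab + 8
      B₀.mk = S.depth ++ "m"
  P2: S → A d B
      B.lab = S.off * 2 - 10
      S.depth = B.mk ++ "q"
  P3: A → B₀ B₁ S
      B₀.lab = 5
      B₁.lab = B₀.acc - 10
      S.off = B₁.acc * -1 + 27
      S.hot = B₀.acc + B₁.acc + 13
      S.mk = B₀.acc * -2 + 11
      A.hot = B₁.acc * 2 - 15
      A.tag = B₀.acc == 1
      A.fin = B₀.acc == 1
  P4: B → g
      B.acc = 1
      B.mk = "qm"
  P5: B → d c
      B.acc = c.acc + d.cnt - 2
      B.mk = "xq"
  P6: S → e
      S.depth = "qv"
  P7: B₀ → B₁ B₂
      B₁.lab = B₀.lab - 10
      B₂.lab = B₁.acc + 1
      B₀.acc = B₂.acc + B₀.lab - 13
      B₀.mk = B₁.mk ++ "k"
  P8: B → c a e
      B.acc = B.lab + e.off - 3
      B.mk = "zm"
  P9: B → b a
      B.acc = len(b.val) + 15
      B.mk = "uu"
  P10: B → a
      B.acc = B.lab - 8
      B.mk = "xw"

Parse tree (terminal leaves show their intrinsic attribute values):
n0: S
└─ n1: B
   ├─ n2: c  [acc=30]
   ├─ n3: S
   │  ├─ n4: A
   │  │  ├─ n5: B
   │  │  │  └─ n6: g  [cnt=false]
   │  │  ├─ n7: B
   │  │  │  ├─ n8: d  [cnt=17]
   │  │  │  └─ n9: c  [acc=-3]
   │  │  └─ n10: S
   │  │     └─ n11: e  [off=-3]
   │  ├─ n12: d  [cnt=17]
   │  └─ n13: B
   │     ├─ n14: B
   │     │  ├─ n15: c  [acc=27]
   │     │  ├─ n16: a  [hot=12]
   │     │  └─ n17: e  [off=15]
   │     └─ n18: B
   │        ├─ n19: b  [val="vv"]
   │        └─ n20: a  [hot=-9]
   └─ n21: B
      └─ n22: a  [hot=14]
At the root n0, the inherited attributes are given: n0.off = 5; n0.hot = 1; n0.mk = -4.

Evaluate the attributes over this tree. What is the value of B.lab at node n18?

13

1. n0.off = 5  [given at root]
2. n0.hot = 1  [given at root]
3. n0.mk = -4  [given at root]
4. n1.lab = 3  [S.hot + 2]
5. n2.acc = 30  [terminal]
6. n3.off = 10  [B₀.lab + c.acc - 23]
7. n3.hot = 26  [c.acc + B₀.lab - 7]
8. n3.mk = 4  [c.acc - 26]
9. n5.lab = 5  [5]
10. n6.cnt = false  [terminal]
11. n5.acc = 1  [1]
12. n5.mk = "qm"  ["qm"]
13. n7.lab = -9  [B₀.acc - 10]
14. n8.cnt = 17  [terminal]
15. n9.acc = -3  [terminal]
16. n7.acc = 12  [c.acc + d.cnt - 2]
17. n7.mk = "xq"  ["xq"]
18. n10.off = 15  [B₁.acc * -1 + 27]
19. n10.hot = 26  [B₀.acc + B₁.acc + 13]
20. n10.mk = 9  [B₀.acc * -2 + 11]
21. n11.off = -3  [terminal]
22. n10.depth = "qv"  ["qv"]
23. n4.hot = 9  [B₁.acc * 2 - 15]
24. n4.tag = true  [B₀.acc == 1]
25. n4.fin = true  [B₀.acc == 1]
26. n12.cnt = 17  [terminal]
27. n13.lab = 10  [S.off * 2 - 10]
28. n14.lab = 0  [B₀.lab - 10]
29. n15.acc = 27  [terminal]
30. n16.hot = 12  [terminal]
31. n17.off = 15  [terminal]
32. n14.acc = 12  [B.lab + e.off - 3]
33. n14.mk = "zm"  ["zm"]
34. n18.lab = 13  [B₁.acc + 1]
35. n19.val = "vv"  [terminal]
36. n20.hot = -9  [terminal]
37. n18.acc = 17  [len(b.val) + 15]
38. n18.mk = "uu"  ["uu"]
39. n13.acc = 14  [B₂.acc + B₀.lab - 13]
40. n13.mk = "zmk"  [B₁.mk ++ "k"]
41. n3.depth = "zmkq"  [B.mk ++ "q"]
42. n21.lab = 17  [B₀.lab + 14]
43. n22.hot = 14  [terminal]
44. n21.acc = 9  [B.lab - 8]
45. n21.mk = "xw"  ["xw"]
46. n1.acc = 11  [B₀.lab + 8]
47. n1.mk = "zmkqm"  [S.depth ++ "m"]
48. n0.depth = "wk"  ["wk"]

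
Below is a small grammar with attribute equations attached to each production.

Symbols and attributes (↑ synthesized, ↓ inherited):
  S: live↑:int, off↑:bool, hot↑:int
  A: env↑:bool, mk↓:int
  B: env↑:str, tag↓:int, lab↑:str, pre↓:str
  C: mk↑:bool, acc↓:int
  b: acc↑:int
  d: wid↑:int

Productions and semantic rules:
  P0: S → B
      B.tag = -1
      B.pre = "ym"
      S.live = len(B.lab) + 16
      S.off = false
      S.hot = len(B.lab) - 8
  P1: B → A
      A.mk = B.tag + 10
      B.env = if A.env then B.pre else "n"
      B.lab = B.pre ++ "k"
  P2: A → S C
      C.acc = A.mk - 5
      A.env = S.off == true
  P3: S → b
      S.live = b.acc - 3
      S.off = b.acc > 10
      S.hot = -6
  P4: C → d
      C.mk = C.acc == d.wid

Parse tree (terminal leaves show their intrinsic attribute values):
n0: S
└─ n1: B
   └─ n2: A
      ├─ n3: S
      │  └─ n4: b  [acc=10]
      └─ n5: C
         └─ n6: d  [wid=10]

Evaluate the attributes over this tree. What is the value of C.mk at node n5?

false

1. n1.tag = -1  [-1]
2. n1.pre = "ym"  ["ym"]
3. n2.mk = 9  [B.tag + 10]
4. n4.acc = 10  [terminal]
5. n3.live = 7  [b.acc - 3]
6. n3.off = false  [b.acc > 10]
7. n3.hot = -6  [-6]
8. n5.acc = 4  [A.mk - 5]
9. n6.wid = 10  [terminal]
10. n5.mk = false  [C.acc == d.wid]
11. n2.env = false  [S.off == true]
12. n1.env = "n"  [if A.env then B.pre else "n"]
13. n1.lab = "ymk"  [B.pre ++ "k"]
14. n0.live = 19  [len(B.lab) + 16]
15. n0.off = false  [false]
16. n0.hot = -5  [len(B.lab) - 8]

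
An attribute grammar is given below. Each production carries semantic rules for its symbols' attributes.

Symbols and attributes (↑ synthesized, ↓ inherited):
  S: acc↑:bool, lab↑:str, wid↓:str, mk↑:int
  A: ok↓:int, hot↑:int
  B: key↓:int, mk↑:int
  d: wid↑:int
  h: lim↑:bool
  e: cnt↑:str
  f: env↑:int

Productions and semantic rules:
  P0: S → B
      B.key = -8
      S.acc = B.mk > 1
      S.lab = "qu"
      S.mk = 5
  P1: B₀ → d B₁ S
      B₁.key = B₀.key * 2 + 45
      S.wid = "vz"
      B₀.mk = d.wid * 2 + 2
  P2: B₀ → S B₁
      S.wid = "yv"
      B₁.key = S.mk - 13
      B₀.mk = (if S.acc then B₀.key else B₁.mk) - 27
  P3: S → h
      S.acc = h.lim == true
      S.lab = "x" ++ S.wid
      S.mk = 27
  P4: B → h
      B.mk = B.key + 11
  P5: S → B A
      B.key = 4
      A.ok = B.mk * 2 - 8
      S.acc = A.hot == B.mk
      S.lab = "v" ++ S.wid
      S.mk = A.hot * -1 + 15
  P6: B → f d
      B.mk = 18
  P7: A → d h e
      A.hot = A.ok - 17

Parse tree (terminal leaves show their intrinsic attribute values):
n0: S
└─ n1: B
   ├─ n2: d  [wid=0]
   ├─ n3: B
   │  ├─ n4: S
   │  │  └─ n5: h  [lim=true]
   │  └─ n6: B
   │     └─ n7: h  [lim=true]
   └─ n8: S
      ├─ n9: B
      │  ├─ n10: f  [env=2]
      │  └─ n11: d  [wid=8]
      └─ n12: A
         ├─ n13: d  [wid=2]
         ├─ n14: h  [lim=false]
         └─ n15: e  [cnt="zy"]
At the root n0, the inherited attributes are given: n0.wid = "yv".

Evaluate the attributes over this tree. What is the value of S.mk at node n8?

1. n0.wid = "yv"  [given at root]
2. n1.key = -8  [-8]
3. n2.wid = 0  [terminal]
4. n3.key = 29  [B₀.key * 2 + 45]
5. n4.wid = "yv"  ["yv"]
6. n5.lim = true  [terminal]
7. n4.acc = true  [h.lim == true]
8. n4.lab = "xyv"  ["x" ++ S.wid]
9. n4.mk = 27  [27]
10. n6.key = 14  [S.mk - 13]
11. n7.lim = true  [terminal]
12. n6.mk = 25  [B.key + 11]
13. n3.mk = 2  [(if S.acc then B₀.key else B₁.mk) - 27]
14. n8.wid = "vz"  ["vz"]
15. n9.key = 4  [4]
16. n10.env = 2  [terminal]
17. n11.wid = 8  [terminal]
18. n9.mk = 18  [18]
19. n12.ok = 28  [B.mk * 2 - 8]
20. n13.wid = 2  [terminal]
21. n14.lim = false  [terminal]
22. n15.cnt = "zy"  [terminal]
23. n12.hot = 11  [A.ok - 17]
24. n8.acc = false  [A.hot == B.mk]
25. n8.lab = "vvz"  ["v" ++ S.wid]
26. n8.mk = 4  [A.hot * -1 + 15]
27. n1.mk = 2  [d.wid * 2 + 2]
28. n0.acc = true  [B.mk > 1]
29. n0.lab = "qu"  ["qu"]
30. n0.mk = 5  [5]

4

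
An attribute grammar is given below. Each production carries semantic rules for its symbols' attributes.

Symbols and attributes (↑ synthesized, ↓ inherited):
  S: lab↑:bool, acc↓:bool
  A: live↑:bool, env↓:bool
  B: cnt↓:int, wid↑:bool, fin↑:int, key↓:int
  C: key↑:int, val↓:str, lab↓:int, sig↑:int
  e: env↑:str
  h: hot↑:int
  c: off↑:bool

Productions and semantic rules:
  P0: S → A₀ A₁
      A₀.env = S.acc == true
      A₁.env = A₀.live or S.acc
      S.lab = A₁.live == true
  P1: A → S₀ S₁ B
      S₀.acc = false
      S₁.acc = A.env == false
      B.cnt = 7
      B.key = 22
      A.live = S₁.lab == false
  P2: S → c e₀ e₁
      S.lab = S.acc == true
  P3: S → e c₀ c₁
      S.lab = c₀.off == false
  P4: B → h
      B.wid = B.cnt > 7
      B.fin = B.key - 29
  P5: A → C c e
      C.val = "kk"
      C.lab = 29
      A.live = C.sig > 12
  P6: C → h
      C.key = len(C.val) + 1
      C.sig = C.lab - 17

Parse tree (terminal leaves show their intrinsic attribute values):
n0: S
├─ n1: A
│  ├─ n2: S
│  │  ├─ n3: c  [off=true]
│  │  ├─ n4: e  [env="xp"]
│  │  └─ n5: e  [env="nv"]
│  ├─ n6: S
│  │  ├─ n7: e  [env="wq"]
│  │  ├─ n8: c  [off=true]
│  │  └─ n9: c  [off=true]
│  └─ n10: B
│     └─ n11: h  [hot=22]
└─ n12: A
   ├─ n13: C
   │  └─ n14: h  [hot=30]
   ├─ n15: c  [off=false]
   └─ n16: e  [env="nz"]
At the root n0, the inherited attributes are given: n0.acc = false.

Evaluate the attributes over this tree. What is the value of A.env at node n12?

true

1. n0.acc = false  [given at root]
2. n1.env = false  [S.acc == true]
3. n2.acc = false  [false]
4. n3.off = true  [terminal]
5. n4.env = "xp"  [terminal]
6. n5.env = "nv"  [terminal]
7. n2.lab = false  [S.acc == true]
8. n6.acc = true  [A.env == false]
9. n7.env = "wq"  [terminal]
10. n8.off = true  [terminal]
11. n9.off = true  [terminal]
12. n6.lab = false  [c₀.off == false]
13. n10.cnt = 7  [7]
14. n10.key = 22  [22]
15. n11.hot = 22  [terminal]
16. n10.wid = false  [B.cnt > 7]
17. n10.fin = -7  [B.key - 29]
18. n1.live = true  [S₁.lab == false]
19. n12.env = true  [A₀.live or S.acc]
20. n13.val = "kk"  ["kk"]
21. n13.lab = 29  [29]
22. n14.hot = 30  [terminal]
23. n13.key = 3  [len(C.val) + 1]
24. n13.sig = 12  [C.lab - 17]
25. n15.off = false  [terminal]
26. n16.env = "nz"  [terminal]
27. n12.live = false  [C.sig > 12]
28. n0.lab = false  [A₁.live == true]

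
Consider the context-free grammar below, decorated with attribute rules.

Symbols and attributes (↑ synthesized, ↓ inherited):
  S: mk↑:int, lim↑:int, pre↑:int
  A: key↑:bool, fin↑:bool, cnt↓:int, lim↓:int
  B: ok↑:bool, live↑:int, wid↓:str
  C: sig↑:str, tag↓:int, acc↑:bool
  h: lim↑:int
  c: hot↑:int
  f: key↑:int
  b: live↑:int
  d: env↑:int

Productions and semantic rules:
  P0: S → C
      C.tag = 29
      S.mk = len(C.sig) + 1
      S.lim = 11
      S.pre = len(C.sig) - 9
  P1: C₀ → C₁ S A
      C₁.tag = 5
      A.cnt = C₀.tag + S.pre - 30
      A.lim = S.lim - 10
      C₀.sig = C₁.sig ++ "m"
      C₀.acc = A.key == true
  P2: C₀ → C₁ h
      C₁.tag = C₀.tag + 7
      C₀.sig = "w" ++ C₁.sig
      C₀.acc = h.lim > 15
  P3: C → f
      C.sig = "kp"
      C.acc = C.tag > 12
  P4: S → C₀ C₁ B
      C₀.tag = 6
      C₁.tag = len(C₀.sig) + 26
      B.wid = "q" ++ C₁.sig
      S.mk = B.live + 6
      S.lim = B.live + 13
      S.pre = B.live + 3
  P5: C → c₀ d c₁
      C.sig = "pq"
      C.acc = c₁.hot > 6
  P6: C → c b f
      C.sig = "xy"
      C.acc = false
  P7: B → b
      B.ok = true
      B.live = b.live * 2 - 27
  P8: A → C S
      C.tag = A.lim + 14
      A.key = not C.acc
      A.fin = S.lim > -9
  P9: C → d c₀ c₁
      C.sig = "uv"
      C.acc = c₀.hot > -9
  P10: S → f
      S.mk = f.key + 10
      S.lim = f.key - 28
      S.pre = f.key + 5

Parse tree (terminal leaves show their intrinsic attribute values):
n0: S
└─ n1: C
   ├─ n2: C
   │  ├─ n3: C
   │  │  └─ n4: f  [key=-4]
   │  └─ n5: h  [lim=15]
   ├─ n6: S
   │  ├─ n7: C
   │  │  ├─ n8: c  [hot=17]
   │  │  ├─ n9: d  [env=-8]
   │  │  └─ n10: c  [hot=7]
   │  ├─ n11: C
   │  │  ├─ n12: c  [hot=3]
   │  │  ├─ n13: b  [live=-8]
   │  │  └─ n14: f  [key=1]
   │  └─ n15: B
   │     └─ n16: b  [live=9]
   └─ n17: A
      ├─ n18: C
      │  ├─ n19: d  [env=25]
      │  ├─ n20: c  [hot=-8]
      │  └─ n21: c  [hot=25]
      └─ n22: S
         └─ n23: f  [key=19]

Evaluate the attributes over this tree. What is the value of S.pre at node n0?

-5

1. n1.tag = 29  [29]
2. n2.tag = 5  [5]
3. n3.tag = 12  [C₀.tag + 7]
4. n4.key = -4  [terminal]
5. n3.sig = "kp"  ["kp"]
6. n3.acc = false  [C.tag > 12]
7. n5.lim = 15  [terminal]
8. n2.sig = "wkp"  ["w" ++ C₁.sig]
9. n2.acc = false  [h.lim > 15]
10. n7.tag = 6  [6]
11. n8.hot = 17  [terminal]
12. n9.env = -8  [terminal]
13. n10.hot = 7  [terminal]
14. n7.sig = "pq"  ["pq"]
15. n7.acc = true  [c₁.hot > 6]
16. n11.tag = 28  [len(C₀.sig) + 26]
17. n12.hot = 3  [terminal]
18. n13.live = -8  [terminal]
19. n14.key = 1  [terminal]
20. n11.sig = "xy"  ["xy"]
21. n11.acc = false  [false]
22. n15.wid = "qxy"  ["q" ++ C₁.sig]
23. n16.live = 9  [terminal]
24. n15.ok = true  [true]
25. n15.live = -9  [b.live * 2 - 27]
26. n6.mk = -3  [B.live + 6]
27. n6.lim = 4  [B.live + 13]
28. n6.pre = -6  [B.live + 3]
29. n17.cnt = -7  [C₀.tag + S.pre - 30]
30. n17.lim = -6  [S.lim - 10]
31. n18.tag = 8  [A.lim + 14]
32. n19.env = 25  [terminal]
33. n20.hot = -8  [terminal]
34. n21.hot = 25  [terminal]
35. n18.sig = "uv"  ["uv"]
36. n18.acc = true  [c₀.hot > -9]
37. n23.key = 19  [terminal]
38. n22.mk = 29  [f.key + 10]
39. n22.lim = -9  [f.key - 28]
40. n22.pre = 24  [f.key + 5]
41. n17.key = false  [not C.acc]
42. n17.fin = false  [S.lim > -9]
43. n1.sig = "wkpm"  [C₁.sig ++ "m"]
44. n1.acc = false  [A.key == true]
45. n0.mk = 5  [len(C.sig) + 1]
46. n0.lim = 11  [11]
47. n0.pre = -5  [len(C.sig) - 9]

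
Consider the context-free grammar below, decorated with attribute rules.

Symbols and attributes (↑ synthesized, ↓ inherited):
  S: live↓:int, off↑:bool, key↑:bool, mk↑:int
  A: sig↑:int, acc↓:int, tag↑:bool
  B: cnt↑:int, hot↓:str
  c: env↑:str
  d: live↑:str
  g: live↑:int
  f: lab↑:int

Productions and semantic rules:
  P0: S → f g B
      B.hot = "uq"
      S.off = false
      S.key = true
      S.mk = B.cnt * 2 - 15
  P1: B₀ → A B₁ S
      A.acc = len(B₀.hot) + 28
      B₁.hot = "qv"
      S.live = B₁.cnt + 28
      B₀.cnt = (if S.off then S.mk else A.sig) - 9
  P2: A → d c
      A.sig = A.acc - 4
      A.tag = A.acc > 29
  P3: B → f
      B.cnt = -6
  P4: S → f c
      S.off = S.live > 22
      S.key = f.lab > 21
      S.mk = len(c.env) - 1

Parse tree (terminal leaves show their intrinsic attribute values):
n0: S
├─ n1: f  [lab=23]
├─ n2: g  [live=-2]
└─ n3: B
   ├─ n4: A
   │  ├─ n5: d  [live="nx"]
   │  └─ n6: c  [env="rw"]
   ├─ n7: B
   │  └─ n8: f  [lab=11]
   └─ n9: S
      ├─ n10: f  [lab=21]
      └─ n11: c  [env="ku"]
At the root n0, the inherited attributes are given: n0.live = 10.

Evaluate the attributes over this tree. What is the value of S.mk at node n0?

19

1. n0.live = 10  [given at root]
2. n1.lab = 23  [terminal]
3. n2.live = -2  [terminal]
4. n3.hot = "uq"  ["uq"]
5. n4.acc = 30  [len(B₀.hot) + 28]
6. n5.live = "nx"  [terminal]
7. n6.env = "rw"  [terminal]
8. n4.sig = 26  [A.acc - 4]
9. n4.tag = true  [A.acc > 29]
10. n7.hot = "qv"  ["qv"]
11. n8.lab = 11  [terminal]
12. n7.cnt = -6  [-6]
13. n9.live = 22  [B₁.cnt + 28]
14. n10.lab = 21  [terminal]
15. n11.env = "ku"  [terminal]
16. n9.off = false  [S.live > 22]
17. n9.key = false  [f.lab > 21]
18. n9.mk = 1  [len(c.env) - 1]
19. n3.cnt = 17  [(if S.off then S.mk else A.sig) - 9]
20. n0.off = false  [false]
21. n0.key = true  [true]
22. n0.mk = 19  [B.cnt * 2 - 15]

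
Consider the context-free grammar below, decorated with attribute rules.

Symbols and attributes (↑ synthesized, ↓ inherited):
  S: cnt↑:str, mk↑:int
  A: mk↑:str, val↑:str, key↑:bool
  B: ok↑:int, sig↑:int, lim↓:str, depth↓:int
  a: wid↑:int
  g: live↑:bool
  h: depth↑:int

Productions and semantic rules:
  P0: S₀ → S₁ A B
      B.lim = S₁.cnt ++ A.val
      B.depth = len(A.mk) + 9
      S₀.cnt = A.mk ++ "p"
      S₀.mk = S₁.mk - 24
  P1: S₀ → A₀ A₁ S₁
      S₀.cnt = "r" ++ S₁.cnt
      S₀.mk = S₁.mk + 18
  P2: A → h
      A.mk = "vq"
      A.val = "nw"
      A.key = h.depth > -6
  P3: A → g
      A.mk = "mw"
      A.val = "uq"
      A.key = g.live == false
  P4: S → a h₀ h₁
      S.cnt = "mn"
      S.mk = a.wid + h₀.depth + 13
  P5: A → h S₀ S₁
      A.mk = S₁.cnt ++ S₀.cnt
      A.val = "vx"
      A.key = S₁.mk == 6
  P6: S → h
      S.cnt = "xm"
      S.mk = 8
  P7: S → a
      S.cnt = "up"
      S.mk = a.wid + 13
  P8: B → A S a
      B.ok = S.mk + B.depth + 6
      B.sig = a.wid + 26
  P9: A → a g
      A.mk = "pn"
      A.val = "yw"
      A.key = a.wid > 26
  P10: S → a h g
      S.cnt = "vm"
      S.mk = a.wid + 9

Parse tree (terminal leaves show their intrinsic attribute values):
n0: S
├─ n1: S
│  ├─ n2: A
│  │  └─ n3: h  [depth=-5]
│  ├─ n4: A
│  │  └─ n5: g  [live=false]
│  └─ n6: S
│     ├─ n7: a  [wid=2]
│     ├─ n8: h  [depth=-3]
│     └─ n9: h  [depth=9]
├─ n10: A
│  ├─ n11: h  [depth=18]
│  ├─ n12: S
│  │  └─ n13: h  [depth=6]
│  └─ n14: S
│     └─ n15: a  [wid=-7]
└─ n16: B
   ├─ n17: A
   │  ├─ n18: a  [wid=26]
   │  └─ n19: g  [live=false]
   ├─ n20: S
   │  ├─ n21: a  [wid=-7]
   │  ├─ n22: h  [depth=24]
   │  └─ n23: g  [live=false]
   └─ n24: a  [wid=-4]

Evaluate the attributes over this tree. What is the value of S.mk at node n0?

6

1. n3.depth = -5  [terminal]
2. n2.mk = "vq"  ["vq"]
3. n2.val = "nw"  ["nw"]
4. n2.key = true  [h.depth > -6]
5. n5.live = false  [terminal]
6. n4.mk = "mw"  ["mw"]
7. n4.val = "uq"  ["uq"]
8. n4.key = true  [g.live == false]
9. n7.wid = 2  [terminal]
10. n8.depth = -3  [terminal]
11. n9.depth = 9  [terminal]
12. n6.cnt = "mn"  ["mn"]
13. n6.mk = 12  [a.wid + h₀.depth + 13]
14. n1.cnt = "rmn"  ["r" ++ S₁.cnt]
15. n1.mk = 30  [S₁.mk + 18]
16. n11.depth = 18  [terminal]
17. n13.depth = 6  [terminal]
18. n12.cnt = "xm"  ["xm"]
19. n12.mk = 8  [8]
20. n15.wid = -7  [terminal]
21. n14.cnt = "up"  ["up"]
22. n14.mk = 6  [a.wid + 13]
23. n10.mk = "upxm"  [S₁.cnt ++ S₀.cnt]
24. n10.val = "vx"  ["vx"]
25. n10.key = true  [S₁.mk == 6]
26. n16.lim = "rmnvx"  [S₁.cnt ++ A.val]
27. n16.depth = 13  [len(A.mk) + 9]
28. n18.wid = 26  [terminal]
29. n19.live = false  [terminal]
30. n17.mk = "pn"  ["pn"]
31. n17.val = "yw"  ["yw"]
32. n17.key = false  [a.wid > 26]
33. n21.wid = -7  [terminal]
34. n22.depth = 24  [terminal]
35. n23.live = false  [terminal]
36. n20.cnt = "vm"  ["vm"]
37. n20.mk = 2  [a.wid + 9]
38. n24.wid = -4  [terminal]
39. n16.ok = 21  [S.mk + B.depth + 6]
40. n16.sig = 22  [a.wid + 26]
41. n0.cnt = "upxmp"  [A.mk ++ "p"]
42. n0.mk = 6  [S₁.mk - 24]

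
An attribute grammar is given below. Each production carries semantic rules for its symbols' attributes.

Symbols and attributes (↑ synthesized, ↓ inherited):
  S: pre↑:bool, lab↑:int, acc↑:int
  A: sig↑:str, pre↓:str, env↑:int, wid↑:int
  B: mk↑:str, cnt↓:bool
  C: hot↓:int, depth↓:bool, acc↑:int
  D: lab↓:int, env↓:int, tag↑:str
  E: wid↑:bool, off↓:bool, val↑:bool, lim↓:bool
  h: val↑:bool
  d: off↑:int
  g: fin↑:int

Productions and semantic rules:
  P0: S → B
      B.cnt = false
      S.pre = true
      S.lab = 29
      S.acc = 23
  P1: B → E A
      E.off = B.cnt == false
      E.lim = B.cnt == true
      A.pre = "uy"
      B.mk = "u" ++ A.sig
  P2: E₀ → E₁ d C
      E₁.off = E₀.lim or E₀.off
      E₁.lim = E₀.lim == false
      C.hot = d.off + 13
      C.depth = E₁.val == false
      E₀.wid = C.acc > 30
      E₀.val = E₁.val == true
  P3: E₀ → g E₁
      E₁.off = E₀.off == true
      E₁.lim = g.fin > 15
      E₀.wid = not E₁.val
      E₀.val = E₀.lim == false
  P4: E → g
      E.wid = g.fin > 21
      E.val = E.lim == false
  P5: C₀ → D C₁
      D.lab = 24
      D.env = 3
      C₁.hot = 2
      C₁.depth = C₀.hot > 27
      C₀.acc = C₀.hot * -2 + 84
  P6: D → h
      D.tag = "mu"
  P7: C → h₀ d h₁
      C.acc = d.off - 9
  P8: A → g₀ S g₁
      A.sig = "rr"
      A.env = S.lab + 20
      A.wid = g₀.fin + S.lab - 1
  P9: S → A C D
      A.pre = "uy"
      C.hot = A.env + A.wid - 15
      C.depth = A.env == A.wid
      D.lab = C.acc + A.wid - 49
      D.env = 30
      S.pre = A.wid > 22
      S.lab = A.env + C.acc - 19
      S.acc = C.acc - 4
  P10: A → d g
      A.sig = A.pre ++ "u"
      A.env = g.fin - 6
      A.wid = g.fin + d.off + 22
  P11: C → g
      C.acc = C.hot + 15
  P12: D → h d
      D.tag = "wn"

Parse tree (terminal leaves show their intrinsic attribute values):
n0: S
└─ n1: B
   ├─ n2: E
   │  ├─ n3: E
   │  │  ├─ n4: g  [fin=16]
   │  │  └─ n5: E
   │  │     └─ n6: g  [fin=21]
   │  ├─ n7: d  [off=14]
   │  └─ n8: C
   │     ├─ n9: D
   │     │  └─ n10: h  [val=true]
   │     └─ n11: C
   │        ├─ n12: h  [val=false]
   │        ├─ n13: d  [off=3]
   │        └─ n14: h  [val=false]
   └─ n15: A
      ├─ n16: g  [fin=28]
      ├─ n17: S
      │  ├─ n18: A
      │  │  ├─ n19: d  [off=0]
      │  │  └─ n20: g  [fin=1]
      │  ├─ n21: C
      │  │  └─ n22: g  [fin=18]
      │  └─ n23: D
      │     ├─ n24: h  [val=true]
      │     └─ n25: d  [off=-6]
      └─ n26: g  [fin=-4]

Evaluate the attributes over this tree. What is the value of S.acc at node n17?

14

1. n1.cnt = false  [false]
2. n2.off = true  [B.cnt == false]
3. n2.lim = false  [B.cnt == true]
4. n3.off = true  [E₀.lim or E₀.off]
5. n3.lim = true  [E₀.lim == false]
6. n4.fin = 16  [terminal]
7. n5.off = true  [E₀.off == true]
8. n5.lim = true  [g.fin > 15]
9. n6.fin = 21  [terminal]
10. n5.wid = false  [g.fin > 21]
11. n5.val = false  [E.lim == false]
12. n3.wid = true  [not E₁.val]
13. n3.val = false  [E₀.lim == false]
14. n7.off = 14  [terminal]
15. n8.hot = 27  [d.off + 13]
16. n8.depth = true  [E₁.val == false]
17. n9.lab = 24  [24]
18. n9.env = 3  [3]
19. n10.val = true  [terminal]
20. n9.tag = "mu"  ["mu"]
21. n11.hot = 2  [2]
22. n11.depth = false  [C₀.hot > 27]
23. n12.val = false  [terminal]
24. n13.off = 3  [terminal]
25. n14.val = false  [terminal]
26. n11.acc = -6  [d.off - 9]
27. n8.acc = 30  [C₀.hot * -2 + 84]
28. n2.wid = false  [C.acc > 30]
29. n2.val = false  [E₁.val == true]
30. n15.pre = "uy"  ["uy"]
31. n16.fin = 28  [terminal]
32. n18.pre = "uy"  ["uy"]
33. n19.off = 0  [terminal]
34. n20.fin = 1  [terminal]
35. n18.sig = "uyu"  [A.pre ++ "u"]
36. n18.env = -5  [g.fin - 6]
37. n18.wid = 23  [g.fin + d.off + 22]
38. n21.hot = 3  [A.env + A.wid - 15]
39. n21.depth = false  [A.env == A.wid]
40. n22.fin = 18  [terminal]
41. n21.acc = 18  [C.hot + 15]
42. n23.lab = -8  [C.acc + A.wid - 49]
43. n23.env = 30  [30]
44. n24.val = true  [terminal]
45. n25.off = -6  [terminal]
46. n23.tag = "wn"  ["wn"]
47. n17.pre = true  [A.wid > 22]
48. n17.lab = -6  [A.env + C.acc - 19]
49. n17.acc = 14  [C.acc - 4]
50. n26.fin = -4  [terminal]
51. n15.sig = "rr"  ["rr"]
52. n15.env = 14  [S.lab + 20]
53. n15.wid = 21  [g₀.fin + S.lab - 1]
54. n1.mk = "urr"  ["u" ++ A.sig]
55. n0.pre = true  [true]
56. n0.lab = 29  [29]
57. n0.acc = 23  [23]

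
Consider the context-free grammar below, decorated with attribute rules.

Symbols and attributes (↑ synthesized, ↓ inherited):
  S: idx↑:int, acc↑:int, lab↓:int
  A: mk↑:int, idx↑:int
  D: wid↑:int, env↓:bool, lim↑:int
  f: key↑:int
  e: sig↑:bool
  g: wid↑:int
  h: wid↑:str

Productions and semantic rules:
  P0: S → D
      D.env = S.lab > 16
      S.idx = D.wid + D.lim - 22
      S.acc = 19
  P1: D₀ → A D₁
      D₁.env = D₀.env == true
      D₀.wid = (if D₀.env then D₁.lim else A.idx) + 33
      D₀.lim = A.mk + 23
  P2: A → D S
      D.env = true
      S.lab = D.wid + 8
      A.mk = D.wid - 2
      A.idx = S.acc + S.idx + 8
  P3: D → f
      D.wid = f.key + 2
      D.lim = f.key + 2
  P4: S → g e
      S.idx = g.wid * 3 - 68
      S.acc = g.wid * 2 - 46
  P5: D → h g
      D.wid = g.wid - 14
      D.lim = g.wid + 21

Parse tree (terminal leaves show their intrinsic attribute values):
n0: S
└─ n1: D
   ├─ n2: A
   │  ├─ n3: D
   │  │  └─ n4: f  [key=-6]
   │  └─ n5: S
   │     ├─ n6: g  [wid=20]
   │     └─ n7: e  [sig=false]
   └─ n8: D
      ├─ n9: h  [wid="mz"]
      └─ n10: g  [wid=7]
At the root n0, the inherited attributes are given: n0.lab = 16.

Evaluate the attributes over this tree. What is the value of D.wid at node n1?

27

1. n0.lab = 16  [given at root]
2. n1.env = false  [S.lab > 16]
3. n3.env = true  [true]
4. n4.key = -6  [terminal]
5. n3.wid = -4  [f.key + 2]
6. n3.lim = -4  [f.key + 2]
7. n5.lab = 4  [D.wid + 8]
8. n6.wid = 20  [terminal]
9. n7.sig = false  [terminal]
10. n5.idx = -8  [g.wid * 3 - 68]
11. n5.acc = -6  [g.wid * 2 - 46]
12. n2.mk = -6  [D.wid - 2]
13. n2.idx = -6  [S.acc + S.idx + 8]
14. n8.env = false  [D₀.env == true]
15. n9.wid = "mz"  [terminal]
16. n10.wid = 7  [terminal]
17. n8.wid = -7  [g.wid - 14]
18. n8.lim = 28  [g.wid + 21]
19. n1.wid = 27  [(if D₀.env then D₁.lim else A.idx) + 33]
20. n1.lim = 17  [A.mk + 23]
21. n0.idx = 22  [D.wid + D.lim - 22]
22. n0.acc = 19  [19]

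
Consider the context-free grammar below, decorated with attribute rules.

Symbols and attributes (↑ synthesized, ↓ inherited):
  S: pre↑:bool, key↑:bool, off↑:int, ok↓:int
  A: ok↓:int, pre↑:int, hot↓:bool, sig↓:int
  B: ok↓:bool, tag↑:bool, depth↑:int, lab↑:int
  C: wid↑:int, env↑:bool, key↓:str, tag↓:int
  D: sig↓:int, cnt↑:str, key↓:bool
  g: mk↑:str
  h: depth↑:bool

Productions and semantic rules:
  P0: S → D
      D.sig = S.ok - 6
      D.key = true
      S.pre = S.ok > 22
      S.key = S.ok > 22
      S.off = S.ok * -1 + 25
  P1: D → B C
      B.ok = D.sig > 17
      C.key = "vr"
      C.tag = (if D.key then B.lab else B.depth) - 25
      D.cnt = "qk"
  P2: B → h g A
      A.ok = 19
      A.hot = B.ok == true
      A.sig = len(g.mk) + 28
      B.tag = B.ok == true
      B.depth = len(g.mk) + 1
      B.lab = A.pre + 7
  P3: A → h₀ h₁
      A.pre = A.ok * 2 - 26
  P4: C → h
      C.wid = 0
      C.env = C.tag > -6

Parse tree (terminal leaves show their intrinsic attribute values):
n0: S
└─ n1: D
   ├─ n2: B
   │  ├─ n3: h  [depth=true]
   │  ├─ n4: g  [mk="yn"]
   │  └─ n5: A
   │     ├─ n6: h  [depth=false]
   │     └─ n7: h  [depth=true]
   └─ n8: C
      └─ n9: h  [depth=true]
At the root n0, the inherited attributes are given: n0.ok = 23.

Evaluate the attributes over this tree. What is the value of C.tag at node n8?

-6

1. n0.ok = 23  [given at root]
2. n1.sig = 17  [S.ok - 6]
3. n1.key = true  [true]
4. n2.ok = false  [D.sig > 17]
5. n3.depth = true  [terminal]
6. n4.mk = "yn"  [terminal]
7. n5.ok = 19  [19]
8. n5.hot = false  [B.ok == true]
9. n5.sig = 30  [len(g.mk) + 28]
10. n6.depth = false  [terminal]
11. n7.depth = true  [terminal]
12. n5.pre = 12  [A.ok * 2 - 26]
13. n2.tag = false  [B.ok == true]
14. n2.depth = 3  [len(g.mk) + 1]
15. n2.lab = 19  [A.pre + 7]
16. n8.key = "vr"  ["vr"]
17. n8.tag = -6  [(if D.key then B.lab else B.depth) - 25]
18. n9.depth = true  [terminal]
19. n8.wid = 0  [0]
20. n8.env = false  [C.tag > -6]
21. n1.cnt = "qk"  ["qk"]
22. n0.pre = true  [S.ok > 22]
23. n0.key = true  [S.ok > 22]
24. n0.off = 2  [S.ok * -1 + 25]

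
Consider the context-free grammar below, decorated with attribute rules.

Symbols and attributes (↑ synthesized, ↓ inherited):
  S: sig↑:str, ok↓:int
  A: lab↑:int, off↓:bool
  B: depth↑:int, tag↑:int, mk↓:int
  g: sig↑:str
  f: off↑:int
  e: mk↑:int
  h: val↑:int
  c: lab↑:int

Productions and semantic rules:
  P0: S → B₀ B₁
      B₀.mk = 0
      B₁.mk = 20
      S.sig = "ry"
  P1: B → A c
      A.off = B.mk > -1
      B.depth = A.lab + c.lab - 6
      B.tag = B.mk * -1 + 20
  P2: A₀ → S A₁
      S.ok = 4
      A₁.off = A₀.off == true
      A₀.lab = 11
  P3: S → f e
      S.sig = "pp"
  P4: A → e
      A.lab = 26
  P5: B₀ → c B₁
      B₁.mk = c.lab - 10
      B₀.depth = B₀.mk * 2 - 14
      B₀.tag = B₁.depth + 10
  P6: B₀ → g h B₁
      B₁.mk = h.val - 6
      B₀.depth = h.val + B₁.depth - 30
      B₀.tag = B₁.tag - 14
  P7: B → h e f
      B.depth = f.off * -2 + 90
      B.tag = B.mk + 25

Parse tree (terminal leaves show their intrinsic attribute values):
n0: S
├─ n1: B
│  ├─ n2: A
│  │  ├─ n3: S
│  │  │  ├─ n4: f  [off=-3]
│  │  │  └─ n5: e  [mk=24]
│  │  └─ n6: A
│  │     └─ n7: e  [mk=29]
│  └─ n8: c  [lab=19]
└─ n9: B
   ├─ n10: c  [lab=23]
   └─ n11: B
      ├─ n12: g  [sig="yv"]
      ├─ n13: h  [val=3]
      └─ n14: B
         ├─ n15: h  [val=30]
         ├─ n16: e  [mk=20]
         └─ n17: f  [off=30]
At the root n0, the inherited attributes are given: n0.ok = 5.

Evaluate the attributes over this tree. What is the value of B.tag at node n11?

1. n0.ok = 5  [given at root]
2. n1.mk = 0  [0]
3. n2.off = true  [B.mk > -1]
4. n3.ok = 4  [4]
5. n4.off = -3  [terminal]
6. n5.mk = 24  [terminal]
7. n3.sig = "pp"  ["pp"]
8. n6.off = true  [A₀.off == true]
9. n7.mk = 29  [terminal]
10. n6.lab = 26  [26]
11. n2.lab = 11  [11]
12. n8.lab = 19  [terminal]
13. n1.depth = 24  [A.lab + c.lab - 6]
14. n1.tag = 20  [B.mk * -1 + 20]
15. n9.mk = 20  [20]
16. n10.lab = 23  [terminal]
17. n11.mk = 13  [c.lab - 10]
18. n12.sig = "yv"  [terminal]
19. n13.val = 3  [terminal]
20. n14.mk = -3  [h.val - 6]
21. n15.val = 30  [terminal]
22. n16.mk = 20  [terminal]
23. n17.off = 30  [terminal]
24. n14.depth = 30  [f.off * -2 + 90]
25. n14.tag = 22  [B.mk + 25]
26. n11.depth = 3  [h.val + B₁.depth - 30]
27. n11.tag = 8  [B₁.tag - 14]
28. n9.depth = 26  [B₀.mk * 2 - 14]
29. n9.tag = 13  [B₁.depth + 10]
30. n0.sig = "ry"  ["ry"]

8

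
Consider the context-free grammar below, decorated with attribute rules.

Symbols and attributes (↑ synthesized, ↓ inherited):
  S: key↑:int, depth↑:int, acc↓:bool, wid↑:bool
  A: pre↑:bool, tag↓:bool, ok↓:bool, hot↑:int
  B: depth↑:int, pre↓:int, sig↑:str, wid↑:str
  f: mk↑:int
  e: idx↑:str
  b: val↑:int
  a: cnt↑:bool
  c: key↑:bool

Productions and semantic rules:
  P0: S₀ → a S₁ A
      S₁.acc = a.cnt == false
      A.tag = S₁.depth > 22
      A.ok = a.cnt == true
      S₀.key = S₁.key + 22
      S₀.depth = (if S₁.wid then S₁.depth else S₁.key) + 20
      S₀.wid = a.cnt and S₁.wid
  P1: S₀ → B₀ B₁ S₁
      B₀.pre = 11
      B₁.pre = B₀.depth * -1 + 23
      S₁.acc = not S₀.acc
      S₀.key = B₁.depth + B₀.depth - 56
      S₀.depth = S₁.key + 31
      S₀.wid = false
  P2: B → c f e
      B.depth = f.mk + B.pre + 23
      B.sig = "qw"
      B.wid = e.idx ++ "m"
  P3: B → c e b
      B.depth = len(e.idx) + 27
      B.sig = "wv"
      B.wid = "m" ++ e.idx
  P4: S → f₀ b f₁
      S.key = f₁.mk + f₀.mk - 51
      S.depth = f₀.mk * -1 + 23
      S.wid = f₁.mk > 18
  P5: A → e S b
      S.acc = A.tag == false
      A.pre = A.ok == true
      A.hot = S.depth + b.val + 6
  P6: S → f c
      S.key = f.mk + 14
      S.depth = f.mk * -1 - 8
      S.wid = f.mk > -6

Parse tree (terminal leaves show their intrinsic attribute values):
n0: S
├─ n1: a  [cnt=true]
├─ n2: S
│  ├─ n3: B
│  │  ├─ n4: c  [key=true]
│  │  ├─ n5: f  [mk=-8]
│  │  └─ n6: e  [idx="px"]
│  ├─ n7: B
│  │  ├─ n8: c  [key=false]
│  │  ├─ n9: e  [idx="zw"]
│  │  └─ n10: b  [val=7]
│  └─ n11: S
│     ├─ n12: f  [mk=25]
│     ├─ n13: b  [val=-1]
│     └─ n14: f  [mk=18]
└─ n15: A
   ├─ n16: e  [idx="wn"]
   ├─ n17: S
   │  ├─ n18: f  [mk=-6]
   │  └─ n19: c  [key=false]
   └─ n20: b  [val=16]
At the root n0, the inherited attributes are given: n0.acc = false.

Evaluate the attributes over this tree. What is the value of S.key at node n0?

1. n0.acc = false  [given at root]
2. n1.cnt = true  [terminal]
3. n2.acc = false  [a.cnt == false]
4. n3.pre = 11  [11]
5. n4.key = true  [terminal]
6. n5.mk = -8  [terminal]
7. n6.idx = "px"  [terminal]
8. n3.depth = 26  [f.mk + B.pre + 23]
9. n3.sig = "qw"  ["qw"]
10. n3.wid = "pxm"  [e.idx ++ "m"]
11. n7.pre = -3  [B₀.depth * -1 + 23]
12. n8.key = false  [terminal]
13. n9.idx = "zw"  [terminal]
14. n10.val = 7  [terminal]
15. n7.depth = 29  [len(e.idx) + 27]
16. n7.sig = "wv"  ["wv"]
17. n7.wid = "mzw"  ["m" ++ e.idx]
18. n11.acc = true  [not S₀.acc]
19. n12.mk = 25  [terminal]
20. n13.val = -1  [terminal]
21. n14.mk = 18  [terminal]
22. n11.key = -8  [f₁.mk + f₀.mk - 51]
23. n11.depth = -2  [f₀.mk * -1 + 23]
24. n11.wid = false  [f₁.mk > 18]
25. n2.key = -1  [B₁.depth + B₀.depth - 56]
26. n2.depth = 23  [S₁.key + 31]
27. n2.wid = false  [false]
28. n15.tag = true  [S₁.depth > 22]
29. n15.ok = true  [a.cnt == true]
30. n16.idx = "wn"  [terminal]
31. n17.acc = false  [A.tag == false]
32. n18.mk = -6  [terminal]
33. n19.key = false  [terminal]
34. n17.key = 8  [f.mk + 14]
35. n17.depth = -2  [f.mk * -1 - 8]
36. n17.wid = false  [f.mk > -6]
37. n20.val = 16  [terminal]
38. n15.pre = true  [A.ok == true]
39. n15.hot = 20  [S.depth + b.val + 6]
40. n0.key = 21  [S₁.key + 22]
41. n0.depth = 19  [(if S₁.wid then S₁.depth else S₁.key) + 20]
42. n0.wid = false  [a.cnt and S₁.wid]

21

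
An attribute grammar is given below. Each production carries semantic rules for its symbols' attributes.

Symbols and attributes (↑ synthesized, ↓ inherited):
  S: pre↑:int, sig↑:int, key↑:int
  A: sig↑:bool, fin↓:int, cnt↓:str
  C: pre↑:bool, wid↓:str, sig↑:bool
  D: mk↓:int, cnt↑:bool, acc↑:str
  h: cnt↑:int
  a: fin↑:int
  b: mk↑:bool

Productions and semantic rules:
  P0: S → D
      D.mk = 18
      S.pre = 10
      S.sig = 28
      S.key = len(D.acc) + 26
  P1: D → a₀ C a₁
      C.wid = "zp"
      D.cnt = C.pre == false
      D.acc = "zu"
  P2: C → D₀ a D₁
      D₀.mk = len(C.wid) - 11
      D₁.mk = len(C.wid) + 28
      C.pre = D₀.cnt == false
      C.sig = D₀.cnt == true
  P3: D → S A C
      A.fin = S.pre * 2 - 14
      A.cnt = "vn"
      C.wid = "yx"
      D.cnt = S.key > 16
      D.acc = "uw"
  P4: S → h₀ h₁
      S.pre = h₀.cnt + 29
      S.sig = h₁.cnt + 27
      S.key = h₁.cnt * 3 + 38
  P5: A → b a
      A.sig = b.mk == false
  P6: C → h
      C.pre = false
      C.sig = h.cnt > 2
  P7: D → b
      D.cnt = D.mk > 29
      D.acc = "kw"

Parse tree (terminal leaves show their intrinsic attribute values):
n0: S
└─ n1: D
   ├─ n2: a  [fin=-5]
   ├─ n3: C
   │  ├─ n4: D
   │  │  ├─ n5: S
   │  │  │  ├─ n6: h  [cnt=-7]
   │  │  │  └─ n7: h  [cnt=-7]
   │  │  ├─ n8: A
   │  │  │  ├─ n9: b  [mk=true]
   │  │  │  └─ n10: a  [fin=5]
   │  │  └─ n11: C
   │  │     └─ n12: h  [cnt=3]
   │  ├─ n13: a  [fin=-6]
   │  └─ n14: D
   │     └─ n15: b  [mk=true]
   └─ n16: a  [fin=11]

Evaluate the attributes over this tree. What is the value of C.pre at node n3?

false

1. n1.mk = 18  [18]
2. n2.fin = -5  [terminal]
3. n3.wid = "zp"  ["zp"]
4. n4.mk = -9  [len(C.wid) - 11]
5. n6.cnt = -7  [terminal]
6. n7.cnt = -7  [terminal]
7. n5.pre = 22  [h₀.cnt + 29]
8. n5.sig = 20  [h₁.cnt + 27]
9. n5.key = 17  [h₁.cnt * 3 + 38]
10. n8.fin = 30  [S.pre * 2 - 14]
11. n8.cnt = "vn"  ["vn"]
12. n9.mk = true  [terminal]
13. n10.fin = 5  [terminal]
14. n8.sig = false  [b.mk == false]
15. n11.wid = "yx"  ["yx"]
16. n12.cnt = 3  [terminal]
17. n11.pre = false  [false]
18. n11.sig = true  [h.cnt > 2]
19. n4.cnt = true  [S.key > 16]
20. n4.acc = "uw"  ["uw"]
21. n13.fin = -6  [terminal]
22. n14.mk = 30  [len(C.wid) + 28]
23. n15.mk = true  [terminal]
24. n14.cnt = true  [D.mk > 29]
25. n14.acc = "kw"  ["kw"]
26. n3.pre = false  [D₀.cnt == false]
27. n3.sig = true  [D₀.cnt == true]
28. n16.fin = 11  [terminal]
29. n1.cnt = true  [C.pre == false]
30. n1.acc = "zu"  ["zu"]
31. n0.pre = 10  [10]
32. n0.sig = 28  [28]
33. n0.key = 28  [len(D.acc) + 26]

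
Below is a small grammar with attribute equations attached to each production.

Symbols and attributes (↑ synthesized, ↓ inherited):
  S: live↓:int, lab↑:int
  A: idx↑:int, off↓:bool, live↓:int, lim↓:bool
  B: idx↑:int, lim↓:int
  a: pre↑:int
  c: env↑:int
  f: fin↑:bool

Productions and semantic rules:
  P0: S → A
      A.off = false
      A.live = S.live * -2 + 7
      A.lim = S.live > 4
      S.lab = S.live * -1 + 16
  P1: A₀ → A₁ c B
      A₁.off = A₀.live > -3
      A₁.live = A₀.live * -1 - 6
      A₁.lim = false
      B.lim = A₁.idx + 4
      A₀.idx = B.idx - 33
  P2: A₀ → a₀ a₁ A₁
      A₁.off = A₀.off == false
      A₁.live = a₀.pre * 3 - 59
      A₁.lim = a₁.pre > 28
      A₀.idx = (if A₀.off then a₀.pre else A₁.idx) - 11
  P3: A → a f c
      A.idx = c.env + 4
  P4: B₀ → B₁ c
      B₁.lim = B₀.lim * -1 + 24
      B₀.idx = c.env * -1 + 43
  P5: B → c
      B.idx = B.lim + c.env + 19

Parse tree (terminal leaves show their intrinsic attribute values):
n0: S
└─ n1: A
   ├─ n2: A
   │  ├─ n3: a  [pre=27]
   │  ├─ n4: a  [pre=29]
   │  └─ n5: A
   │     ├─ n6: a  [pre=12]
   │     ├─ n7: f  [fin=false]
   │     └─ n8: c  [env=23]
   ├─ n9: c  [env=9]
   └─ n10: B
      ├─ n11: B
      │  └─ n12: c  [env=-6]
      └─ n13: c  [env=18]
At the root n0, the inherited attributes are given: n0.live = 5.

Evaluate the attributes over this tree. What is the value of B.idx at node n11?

17

1. n0.live = 5  [given at root]
2. n1.off = false  [false]
3. n1.live = -3  [S.live * -2 + 7]
4. n1.lim = true  [S.live > 4]
5. n2.off = false  [A₀.live > -3]
6. n2.live = -3  [A₀.live * -1 - 6]
7. n2.lim = false  [false]
8. n3.pre = 27  [terminal]
9. n4.pre = 29  [terminal]
10. n5.off = true  [A₀.off == false]
11. n5.live = 22  [a₀.pre * 3 - 59]
12. n5.lim = true  [a₁.pre > 28]
13. n6.pre = 12  [terminal]
14. n7.fin = false  [terminal]
15. n8.env = 23  [terminal]
16. n5.idx = 27  [c.env + 4]
17. n2.idx = 16  [(if A₀.off then a₀.pre else A₁.idx) - 11]
18. n9.env = 9  [terminal]
19. n10.lim = 20  [A₁.idx + 4]
20. n11.lim = 4  [B₀.lim * -1 + 24]
21. n12.env = -6  [terminal]
22. n11.idx = 17  [B.lim + c.env + 19]
23. n13.env = 18  [terminal]
24. n10.idx = 25  [c.env * -1 + 43]
25. n1.idx = -8  [B.idx - 33]
26. n0.lab = 11  [S.live * -1 + 16]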